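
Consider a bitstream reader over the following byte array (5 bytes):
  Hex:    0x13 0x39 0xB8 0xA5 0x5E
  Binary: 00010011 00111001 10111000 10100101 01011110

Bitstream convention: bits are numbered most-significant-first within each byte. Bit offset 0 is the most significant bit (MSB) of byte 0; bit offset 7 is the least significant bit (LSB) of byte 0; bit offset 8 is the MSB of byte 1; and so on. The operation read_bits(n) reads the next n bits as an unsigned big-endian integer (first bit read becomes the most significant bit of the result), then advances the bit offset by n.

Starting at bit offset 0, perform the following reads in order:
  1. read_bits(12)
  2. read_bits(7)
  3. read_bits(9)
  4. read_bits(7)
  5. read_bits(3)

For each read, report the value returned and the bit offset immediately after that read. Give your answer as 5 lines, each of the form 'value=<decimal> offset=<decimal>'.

Answer: value=307 offset=12
value=77 offset=19
value=394 offset=28
value=42 offset=35
value=7 offset=38

Derivation:
Read 1: bits[0:12] width=12 -> value=307 (bin 000100110011); offset now 12 = byte 1 bit 4; 28 bits remain
Read 2: bits[12:19] width=7 -> value=77 (bin 1001101); offset now 19 = byte 2 bit 3; 21 bits remain
Read 3: bits[19:28] width=9 -> value=394 (bin 110001010); offset now 28 = byte 3 bit 4; 12 bits remain
Read 4: bits[28:35] width=7 -> value=42 (bin 0101010); offset now 35 = byte 4 bit 3; 5 bits remain
Read 5: bits[35:38] width=3 -> value=7 (bin 111); offset now 38 = byte 4 bit 6; 2 bits remain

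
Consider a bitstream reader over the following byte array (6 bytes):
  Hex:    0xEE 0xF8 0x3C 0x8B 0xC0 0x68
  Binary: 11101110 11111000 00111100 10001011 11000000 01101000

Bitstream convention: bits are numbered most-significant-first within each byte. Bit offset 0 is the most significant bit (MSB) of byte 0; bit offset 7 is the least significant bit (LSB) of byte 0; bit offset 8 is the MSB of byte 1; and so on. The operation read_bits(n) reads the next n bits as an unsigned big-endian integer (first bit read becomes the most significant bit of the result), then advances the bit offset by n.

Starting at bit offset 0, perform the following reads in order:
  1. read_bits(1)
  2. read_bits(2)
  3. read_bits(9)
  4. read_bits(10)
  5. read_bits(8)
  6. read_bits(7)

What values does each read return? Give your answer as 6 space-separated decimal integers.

Read 1: bits[0:1] width=1 -> value=1 (bin 1); offset now 1 = byte 0 bit 1; 47 bits remain
Read 2: bits[1:3] width=2 -> value=3 (bin 11); offset now 3 = byte 0 bit 3; 45 bits remain
Read 3: bits[3:12] width=9 -> value=239 (bin 011101111); offset now 12 = byte 1 bit 4; 36 bits remain
Read 4: bits[12:22] width=10 -> value=527 (bin 1000001111); offset now 22 = byte 2 bit 6; 26 bits remain
Read 5: bits[22:30] width=8 -> value=34 (bin 00100010); offset now 30 = byte 3 bit 6; 18 bits remain
Read 6: bits[30:37] width=7 -> value=120 (bin 1111000); offset now 37 = byte 4 bit 5; 11 bits remain

Answer: 1 3 239 527 34 120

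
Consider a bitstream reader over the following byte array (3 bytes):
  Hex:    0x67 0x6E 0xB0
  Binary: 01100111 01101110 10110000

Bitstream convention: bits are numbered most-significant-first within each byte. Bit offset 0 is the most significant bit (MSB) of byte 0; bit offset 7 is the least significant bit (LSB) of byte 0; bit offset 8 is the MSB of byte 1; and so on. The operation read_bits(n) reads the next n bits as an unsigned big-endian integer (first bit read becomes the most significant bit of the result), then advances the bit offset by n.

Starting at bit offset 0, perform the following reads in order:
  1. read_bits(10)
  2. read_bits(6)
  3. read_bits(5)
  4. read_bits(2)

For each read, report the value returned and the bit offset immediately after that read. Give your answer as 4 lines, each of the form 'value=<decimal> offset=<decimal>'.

Answer: value=413 offset=10
value=46 offset=16
value=22 offset=21
value=0 offset=23

Derivation:
Read 1: bits[0:10] width=10 -> value=413 (bin 0110011101); offset now 10 = byte 1 bit 2; 14 bits remain
Read 2: bits[10:16] width=6 -> value=46 (bin 101110); offset now 16 = byte 2 bit 0; 8 bits remain
Read 3: bits[16:21] width=5 -> value=22 (bin 10110); offset now 21 = byte 2 bit 5; 3 bits remain
Read 4: bits[21:23] width=2 -> value=0 (bin 00); offset now 23 = byte 2 bit 7; 1 bits remain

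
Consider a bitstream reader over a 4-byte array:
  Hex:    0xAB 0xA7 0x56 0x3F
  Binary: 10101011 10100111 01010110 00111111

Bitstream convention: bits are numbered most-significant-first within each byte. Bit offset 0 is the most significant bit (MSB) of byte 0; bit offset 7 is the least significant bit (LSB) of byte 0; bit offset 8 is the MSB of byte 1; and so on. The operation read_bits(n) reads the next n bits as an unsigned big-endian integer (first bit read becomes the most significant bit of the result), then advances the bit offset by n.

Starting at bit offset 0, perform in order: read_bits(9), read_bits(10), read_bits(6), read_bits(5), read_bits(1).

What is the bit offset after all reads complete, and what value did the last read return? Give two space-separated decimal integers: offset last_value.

Answer: 31 1

Derivation:
Read 1: bits[0:9] width=9 -> value=343 (bin 101010111); offset now 9 = byte 1 bit 1; 23 bits remain
Read 2: bits[9:19] width=10 -> value=314 (bin 0100111010); offset now 19 = byte 2 bit 3; 13 bits remain
Read 3: bits[19:25] width=6 -> value=44 (bin 101100); offset now 25 = byte 3 bit 1; 7 bits remain
Read 4: bits[25:30] width=5 -> value=15 (bin 01111); offset now 30 = byte 3 bit 6; 2 bits remain
Read 5: bits[30:31] width=1 -> value=1 (bin 1); offset now 31 = byte 3 bit 7; 1 bits remain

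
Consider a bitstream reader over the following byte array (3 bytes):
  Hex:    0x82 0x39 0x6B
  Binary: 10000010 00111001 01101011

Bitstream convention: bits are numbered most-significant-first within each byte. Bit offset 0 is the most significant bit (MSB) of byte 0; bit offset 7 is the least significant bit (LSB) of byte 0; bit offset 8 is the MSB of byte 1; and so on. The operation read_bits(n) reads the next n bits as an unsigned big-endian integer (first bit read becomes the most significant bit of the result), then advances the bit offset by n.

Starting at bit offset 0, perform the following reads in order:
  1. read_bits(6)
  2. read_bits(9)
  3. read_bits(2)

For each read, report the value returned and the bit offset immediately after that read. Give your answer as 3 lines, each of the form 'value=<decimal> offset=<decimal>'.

Read 1: bits[0:6] width=6 -> value=32 (bin 100000); offset now 6 = byte 0 bit 6; 18 bits remain
Read 2: bits[6:15] width=9 -> value=284 (bin 100011100); offset now 15 = byte 1 bit 7; 9 bits remain
Read 3: bits[15:17] width=2 -> value=2 (bin 10); offset now 17 = byte 2 bit 1; 7 bits remain

Answer: value=32 offset=6
value=284 offset=15
value=2 offset=17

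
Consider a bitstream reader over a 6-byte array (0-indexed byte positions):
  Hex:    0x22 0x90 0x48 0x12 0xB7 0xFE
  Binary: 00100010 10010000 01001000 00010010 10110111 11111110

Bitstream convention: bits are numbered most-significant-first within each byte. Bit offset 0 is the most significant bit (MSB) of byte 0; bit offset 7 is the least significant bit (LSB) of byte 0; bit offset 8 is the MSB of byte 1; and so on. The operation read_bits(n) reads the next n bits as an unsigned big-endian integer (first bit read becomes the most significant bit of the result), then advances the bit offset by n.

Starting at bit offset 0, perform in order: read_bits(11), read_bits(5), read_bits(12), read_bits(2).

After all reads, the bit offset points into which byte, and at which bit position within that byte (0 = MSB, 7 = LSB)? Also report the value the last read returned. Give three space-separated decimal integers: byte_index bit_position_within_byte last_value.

Answer: 3 6 0

Derivation:
Read 1: bits[0:11] width=11 -> value=276 (bin 00100010100); offset now 11 = byte 1 bit 3; 37 bits remain
Read 2: bits[11:16] width=5 -> value=16 (bin 10000); offset now 16 = byte 2 bit 0; 32 bits remain
Read 3: bits[16:28] width=12 -> value=1153 (bin 010010000001); offset now 28 = byte 3 bit 4; 20 bits remain
Read 4: bits[28:30] width=2 -> value=0 (bin 00); offset now 30 = byte 3 bit 6; 18 bits remain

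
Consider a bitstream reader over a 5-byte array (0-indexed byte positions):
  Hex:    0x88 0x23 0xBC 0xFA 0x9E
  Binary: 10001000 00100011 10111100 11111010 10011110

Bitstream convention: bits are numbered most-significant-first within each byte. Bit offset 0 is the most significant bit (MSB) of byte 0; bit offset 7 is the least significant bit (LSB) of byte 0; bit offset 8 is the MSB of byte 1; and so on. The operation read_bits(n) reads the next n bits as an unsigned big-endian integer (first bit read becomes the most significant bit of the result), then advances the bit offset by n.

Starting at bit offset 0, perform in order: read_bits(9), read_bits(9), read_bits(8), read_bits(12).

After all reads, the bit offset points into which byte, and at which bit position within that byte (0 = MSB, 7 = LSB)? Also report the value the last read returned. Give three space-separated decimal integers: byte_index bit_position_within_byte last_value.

Answer: 4 6 3751

Derivation:
Read 1: bits[0:9] width=9 -> value=272 (bin 100010000); offset now 9 = byte 1 bit 1; 31 bits remain
Read 2: bits[9:18] width=9 -> value=142 (bin 010001110); offset now 18 = byte 2 bit 2; 22 bits remain
Read 3: bits[18:26] width=8 -> value=243 (bin 11110011); offset now 26 = byte 3 bit 2; 14 bits remain
Read 4: bits[26:38] width=12 -> value=3751 (bin 111010100111); offset now 38 = byte 4 bit 6; 2 bits remain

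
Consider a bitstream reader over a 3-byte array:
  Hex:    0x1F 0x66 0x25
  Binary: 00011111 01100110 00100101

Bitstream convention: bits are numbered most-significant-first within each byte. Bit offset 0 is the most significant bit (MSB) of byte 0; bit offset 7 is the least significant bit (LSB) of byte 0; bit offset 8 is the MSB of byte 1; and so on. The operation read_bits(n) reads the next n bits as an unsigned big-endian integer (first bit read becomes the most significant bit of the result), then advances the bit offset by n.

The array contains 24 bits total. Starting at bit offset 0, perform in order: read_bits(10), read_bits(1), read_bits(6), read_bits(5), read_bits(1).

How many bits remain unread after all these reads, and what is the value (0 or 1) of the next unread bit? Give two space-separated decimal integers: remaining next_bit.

Read 1: bits[0:10] width=10 -> value=125 (bin 0001111101); offset now 10 = byte 1 bit 2; 14 bits remain
Read 2: bits[10:11] width=1 -> value=1 (bin 1); offset now 11 = byte 1 bit 3; 13 bits remain
Read 3: bits[11:17] width=6 -> value=12 (bin 001100); offset now 17 = byte 2 bit 1; 7 bits remain
Read 4: bits[17:22] width=5 -> value=9 (bin 01001); offset now 22 = byte 2 bit 6; 2 bits remain
Read 5: bits[22:23] width=1 -> value=0 (bin 0); offset now 23 = byte 2 bit 7; 1 bits remain

Answer: 1 1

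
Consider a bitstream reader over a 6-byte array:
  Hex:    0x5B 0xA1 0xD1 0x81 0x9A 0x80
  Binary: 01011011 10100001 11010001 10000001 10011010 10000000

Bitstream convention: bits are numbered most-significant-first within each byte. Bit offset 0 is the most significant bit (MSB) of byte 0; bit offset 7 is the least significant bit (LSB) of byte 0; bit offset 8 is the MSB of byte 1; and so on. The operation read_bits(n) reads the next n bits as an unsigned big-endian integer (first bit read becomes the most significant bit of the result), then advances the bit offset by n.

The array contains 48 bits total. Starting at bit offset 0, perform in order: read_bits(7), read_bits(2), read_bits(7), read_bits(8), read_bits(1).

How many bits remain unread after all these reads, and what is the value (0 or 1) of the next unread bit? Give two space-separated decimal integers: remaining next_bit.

Answer: 23 0

Derivation:
Read 1: bits[0:7] width=7 -> value=45 (bin 0101101); offset now 7 = byte 0 bit 7; 41 bits remain
Read 2: bits[7:9] width=2 -> value=3 (bin 11); offset now 9 = byte 1 bit 1; 39 bits remain
Read 3: bits[9:16] width=7 -> value=33 (bin 0100001); offset now 16 = byte 2 bit 0; 32 bits remain
Read 4: bits[16:24] width=8 -> value=209 (bin 11010001); offset now 24 = byte 3 bit 0; 24 bits remain
Read 5: bits[24:25] width=1 -> value=1 (bin 1); offset now 25 = byte 3 bit 1; 23 bits remain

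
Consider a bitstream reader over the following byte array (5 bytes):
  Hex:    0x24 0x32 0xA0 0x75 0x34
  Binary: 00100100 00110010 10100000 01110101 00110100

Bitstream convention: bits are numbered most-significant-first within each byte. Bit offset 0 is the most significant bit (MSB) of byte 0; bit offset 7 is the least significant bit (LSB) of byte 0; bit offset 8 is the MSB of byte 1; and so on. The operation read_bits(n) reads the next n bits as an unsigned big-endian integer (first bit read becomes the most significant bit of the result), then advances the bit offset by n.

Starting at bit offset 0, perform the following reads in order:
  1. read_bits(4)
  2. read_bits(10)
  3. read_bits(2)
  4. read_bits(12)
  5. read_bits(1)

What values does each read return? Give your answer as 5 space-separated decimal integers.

Answer: 2 268 2 2567 0

Derivation:
Read 1: bits[0:4] width=4 -> value=2 (bin 0010); offset now 4 = byte 0 bit 4; 36 bits remain
Read 2: bits[4:14] width=10 -> value=268 (bin 0100001100); offset now 14 = byte 1 bit 6; 26 bits remain
Read 3: bits[14:16] width=2 -> value=2 (bin 10); offset now 16 = byte 2 bit 0; 24 bits remain
Read 4: bits[16:28] width=12 -> value=2567 (bin 101000000111); offset now 28 = byte 3 bit 4; 12 bits remain
Read 5: bits[28:29] width=1 -> value=0 (bin 0); offset now 29 = byte 3 bit 5; 11 bits remain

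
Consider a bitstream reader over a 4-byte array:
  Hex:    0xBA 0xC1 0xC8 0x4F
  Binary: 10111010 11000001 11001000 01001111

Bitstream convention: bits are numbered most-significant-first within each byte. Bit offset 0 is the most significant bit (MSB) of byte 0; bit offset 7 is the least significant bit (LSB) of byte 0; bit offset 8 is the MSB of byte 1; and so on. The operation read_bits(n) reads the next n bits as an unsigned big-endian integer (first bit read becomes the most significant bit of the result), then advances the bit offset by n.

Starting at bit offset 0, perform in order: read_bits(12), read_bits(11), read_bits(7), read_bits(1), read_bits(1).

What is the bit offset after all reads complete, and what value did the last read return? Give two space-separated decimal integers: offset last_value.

Read 1: bits[0:12] width=12 -> value=2988 (bin 101110101100); offset now 12 = byte 1 bit 4; 20 bits remain
Read 2: bits[12:23] width=11 -> value=228 (bin 00011100100); offset now 23 = byte 2 bit 7; 9 bits remain
Read 3: bits[23:30] width=7 -> value=19 (bin 0010011); offset now 30 = byte 3 bit 6; 2 bits remain
Read 4: bits[30:31] width=1 -> value=1 (bin 1); offset now 31 = byte 3 bit 7; 1 bits remain
Read 5: bits[31:32] width=1 -> value=1 (bin 1); offset now 32 = byte 4 bit 0; 0 bits remain

Answer: 32 1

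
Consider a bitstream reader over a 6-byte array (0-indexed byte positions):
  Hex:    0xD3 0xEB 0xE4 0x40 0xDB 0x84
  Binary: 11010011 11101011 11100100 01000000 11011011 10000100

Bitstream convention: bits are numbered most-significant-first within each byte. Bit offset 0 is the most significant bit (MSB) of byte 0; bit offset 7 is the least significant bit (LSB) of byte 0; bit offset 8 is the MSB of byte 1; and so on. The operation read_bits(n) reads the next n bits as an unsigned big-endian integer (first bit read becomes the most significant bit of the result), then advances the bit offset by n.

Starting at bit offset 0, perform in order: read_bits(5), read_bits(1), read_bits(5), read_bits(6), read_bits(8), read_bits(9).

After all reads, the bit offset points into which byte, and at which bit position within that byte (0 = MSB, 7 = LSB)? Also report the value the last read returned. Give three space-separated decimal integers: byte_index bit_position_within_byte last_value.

Answer: 4 2 259

Derivation:
Read 1: bits[0:5] width=5 -> value=26 (bin 11010); offset now 5 = byte 0 bit 5; 43 bits remain
Read 2: bits[5:6] width=1 -> value=0 (bin 0); offset now 6 = byte 0 bit 6; 42 bits remain
Read 3: bits[6:11] width=5 -> value=31 (bin 11111); offset now 11 = byte 1 bit 3; 37 bits remain
Read 4: bits[11:17] width=6 -> value=23 (bin 010111); offset now 17 = byte 2 bit 1; 31 bits remain
Read 5: bits[17:25] width=8 -> value=200 (bin 11001000); offset now 25 = byte 3 bit 1; 23 bits remain
Read 6: bits[25:34] width=9 -> value=259 (bin 100000011); offset now 34 = byte 4 bit 2; 14 bits remain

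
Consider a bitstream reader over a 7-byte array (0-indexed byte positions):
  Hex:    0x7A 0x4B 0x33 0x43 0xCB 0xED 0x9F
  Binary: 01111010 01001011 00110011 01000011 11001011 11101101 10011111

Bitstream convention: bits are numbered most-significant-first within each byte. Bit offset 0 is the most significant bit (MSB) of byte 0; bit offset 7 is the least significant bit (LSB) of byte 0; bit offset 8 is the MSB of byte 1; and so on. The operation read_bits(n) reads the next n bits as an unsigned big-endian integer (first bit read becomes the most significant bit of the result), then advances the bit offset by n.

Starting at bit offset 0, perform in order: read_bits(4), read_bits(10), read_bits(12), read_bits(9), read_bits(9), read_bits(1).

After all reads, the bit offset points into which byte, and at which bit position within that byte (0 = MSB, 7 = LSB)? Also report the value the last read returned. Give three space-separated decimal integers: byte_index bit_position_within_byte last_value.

Read 1: bits[0:4] width=4 -> value=7 (bin 0111); offset now 4 = byte 0 bit 4; 52 bits remain
Read 2: bits[4:14] width=10 -> value=658 (bin 1010010010); offset now 14 = byte 1 bit 6; 42 bits remain
Read 3: bits[14:26] width=12 -> value=3277 (bin 110011001101); offset now 26 = byte 3 bit 2; 30 bits remain
Read 4: bits[26:35] width=9 -> value=30 (bin 000011110); offset now 35 = byte 4 bit 3; 21 bits remain
Read 5: bits[35:44] width=9 -> value=190 (bin 010111110); offset now 44 = byte 5 bit 4; 12 bits remain
Read 6: bits[44:45] width=1 -> value=1 (bin 1); offset now 45 = byte 5 bit 5; 11 bits remain

Answer: 5 5 1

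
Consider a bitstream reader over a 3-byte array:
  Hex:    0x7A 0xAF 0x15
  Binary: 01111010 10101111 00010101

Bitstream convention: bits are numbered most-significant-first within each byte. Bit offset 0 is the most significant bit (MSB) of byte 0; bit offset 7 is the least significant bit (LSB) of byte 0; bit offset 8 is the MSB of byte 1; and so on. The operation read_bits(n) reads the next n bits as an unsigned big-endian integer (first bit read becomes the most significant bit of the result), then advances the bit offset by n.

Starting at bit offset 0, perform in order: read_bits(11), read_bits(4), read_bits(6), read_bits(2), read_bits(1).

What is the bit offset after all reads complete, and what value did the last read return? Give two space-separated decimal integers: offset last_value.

Read 1: bits[0:11] width=11 -> value=981 (bin 01111010101); offset now 11 = byte 1 bit 3; 13 bits remain
Read 2: bits[11:15] width=4 -> value=7 (bin 0111); offset now 15 = byte 1 bit 7; 9 bits remain
Read 3: bits[15:21] width=6 -> value=34 (bin 100010); offset now 21 = byte 2 bit 5; 3 bits remain
Read 4: bits[21:23] width=2 -> value=2 (bin 10); offset now 23 = byte 2 bit 7; 1 bits remain
Read 5: bits[23:24] width=1 -> value=1 (bin 1); offset now 24 = byte 3 bit 0; 0 bits remain

Answer: 24 1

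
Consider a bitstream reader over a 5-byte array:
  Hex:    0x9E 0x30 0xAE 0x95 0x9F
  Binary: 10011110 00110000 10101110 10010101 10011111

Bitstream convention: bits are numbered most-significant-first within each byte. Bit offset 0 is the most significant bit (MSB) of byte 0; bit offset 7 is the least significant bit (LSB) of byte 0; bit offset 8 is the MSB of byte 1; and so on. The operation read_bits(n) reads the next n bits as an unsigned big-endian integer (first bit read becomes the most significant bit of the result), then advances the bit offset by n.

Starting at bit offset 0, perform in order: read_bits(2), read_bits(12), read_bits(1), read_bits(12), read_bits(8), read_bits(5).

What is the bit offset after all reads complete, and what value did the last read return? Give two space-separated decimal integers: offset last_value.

Answer: 40 31

Derivation:
Read 1: bits[0:2] width=2 -> value=2 (bin 10); offset now 2 = byte 0 bit 2; 38 bits remain
Read 2: bits[2:14] width=12 -> value=1932 (bin 011110001100); offset now 14 = byte 1 bit 6; 26 bits remain
Read 3: bits[14:15] width=1 -> value=0 (bin 0); offset now 15 = byte 1 bit 7; 25 bits remain
Read 4: bits[15:27] width=12 -> value=1396 (bin 010101110100); offset now 27 = byte 3 bit 3; 13 bits remain
Read 5: bits[27:35] width=8 -> value=172 (bin 10101100); offset now 35 = byte 4 bit 3; 5 bits remain
Read 6: bits[35:40] width=5 -> value=31 (bin 11111); offset now 40 = byte 5 bit 0; 0 bits remain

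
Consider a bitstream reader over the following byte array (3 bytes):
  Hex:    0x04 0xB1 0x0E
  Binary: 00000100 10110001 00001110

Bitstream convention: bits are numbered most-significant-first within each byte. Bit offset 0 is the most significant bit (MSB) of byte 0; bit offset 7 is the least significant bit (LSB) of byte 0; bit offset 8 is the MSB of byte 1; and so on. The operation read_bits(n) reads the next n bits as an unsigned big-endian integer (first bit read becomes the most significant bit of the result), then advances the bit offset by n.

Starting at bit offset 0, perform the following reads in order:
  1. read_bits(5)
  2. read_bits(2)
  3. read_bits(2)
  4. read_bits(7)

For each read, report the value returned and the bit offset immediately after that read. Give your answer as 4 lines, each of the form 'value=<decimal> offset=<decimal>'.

Read 1: bits[0:5] width=5 -> value=0 (bin 00000); offset now 5 = byte 0 bit 5; 19 bits remain
Read 2: bits[5:7] width=2 -> value=2 (bin 10); offset now 7 = byte 0 bit 7; 17 bits remain
Read 3: bits[7:9] width=2 -> value=1 (bin 01); offset now 9 = byte 1 bit 1; 15 bits remain
Read 4: bits[9:16] width=7 -> value=49 (bin 0110001); offset now 16 = byte 2 bit 0; 8 bits remain

Answer: value=0 offset=5
value=2 offset=7
value=1 offset=9
value=49 offset=16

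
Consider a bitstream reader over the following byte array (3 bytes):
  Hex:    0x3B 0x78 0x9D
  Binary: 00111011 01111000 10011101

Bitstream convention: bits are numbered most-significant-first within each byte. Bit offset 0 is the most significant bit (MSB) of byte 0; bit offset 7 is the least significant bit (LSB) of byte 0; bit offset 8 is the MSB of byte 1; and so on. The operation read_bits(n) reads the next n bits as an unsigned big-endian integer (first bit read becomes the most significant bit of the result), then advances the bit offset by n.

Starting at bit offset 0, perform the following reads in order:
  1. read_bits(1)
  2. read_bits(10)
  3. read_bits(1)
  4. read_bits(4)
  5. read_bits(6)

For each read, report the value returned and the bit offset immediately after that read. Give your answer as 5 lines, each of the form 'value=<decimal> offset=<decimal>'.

Answer: value=0 offset=1
value=475 offset=11
value=1 offset=12
value=8 offset=16
value=39 offset=22

Derivation:
Read 1: bits[0:1] width=1 -> value=0 (bin 0); offset now 1 = byte 0 bit 1; 23 bits remain
Read 2: bits[1:11] width=10 -> value=475 (bin 0111011011); offset now 11 = byte 1 bit 3; 13 bits remain
Read 3: bits[11:12] width=1 -> value=1 (bin 1); offset now 12 = byte 1 bit 4; 12 bits remain
Read 4: bits[12:16] width=4 -> value=8 (bin 1000); offset now 16 = byte 2 bit 0; 8 bits remain
Read 5: bits[16:22] width=6 -> value=39 (bin 100111); offset now 22 = byte 2 bit 6; 2 bits remain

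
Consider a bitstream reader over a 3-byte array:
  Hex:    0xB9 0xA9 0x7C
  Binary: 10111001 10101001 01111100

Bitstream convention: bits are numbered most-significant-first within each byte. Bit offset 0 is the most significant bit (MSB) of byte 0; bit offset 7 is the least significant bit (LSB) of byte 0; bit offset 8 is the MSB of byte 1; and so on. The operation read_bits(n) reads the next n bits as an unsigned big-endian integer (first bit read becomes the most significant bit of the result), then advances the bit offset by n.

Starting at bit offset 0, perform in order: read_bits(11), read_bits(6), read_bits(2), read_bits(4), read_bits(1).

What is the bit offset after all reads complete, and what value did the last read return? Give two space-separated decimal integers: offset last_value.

Read 1: bits[0:11] width=11 -> value=1485 (bin 10111001101); offset now 11 = byte 1 bit 3; 13 bits remain
Read 2: bits[11:17] width=6 -> value=18 (bin 010010); offset now 17 = byte 2 bit 1; 7 bits remain
Read 3: bits[17:19] width=2 -> value=3 (bin 11); offset now 19 = byte 2 bit 3; 5 bits remain
Read 4: bits[19:23] width=4 -> value=14 (bin 1110); offset now 23 = byte 2 bit 7; 1 bits remain
Read 5: bits[23:24] width=1 -> value=0 (bin 0); offset now 24 = byte 3 bit 0; 0 bits remain

Answer: 24 0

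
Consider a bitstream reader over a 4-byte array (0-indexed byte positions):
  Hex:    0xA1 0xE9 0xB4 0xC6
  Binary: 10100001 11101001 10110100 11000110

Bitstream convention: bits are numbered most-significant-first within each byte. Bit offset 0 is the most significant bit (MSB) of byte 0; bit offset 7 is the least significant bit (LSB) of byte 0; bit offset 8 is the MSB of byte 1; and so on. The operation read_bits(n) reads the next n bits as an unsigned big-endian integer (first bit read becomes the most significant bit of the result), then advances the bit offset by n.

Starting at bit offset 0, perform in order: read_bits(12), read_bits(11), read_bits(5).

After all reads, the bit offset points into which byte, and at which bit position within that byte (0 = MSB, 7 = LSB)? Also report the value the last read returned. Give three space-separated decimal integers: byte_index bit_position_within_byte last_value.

Read 1: bits[0:12] width=12 -> value=2590 (bin 101000011110); offset now 12 = byte 1 bit 4; 20 bits remain
Read 2: bits[12:23] width=11 -> value=1242 (bin 10011011010); offset now 23 = byte 2 bit 7; 9 bits remain
Read 3: bits[23:28] width=5 -> value=12 (bin 01100); offset now 28 = byte 3 bit 4; 4 bits remain

Answer: 3 4 12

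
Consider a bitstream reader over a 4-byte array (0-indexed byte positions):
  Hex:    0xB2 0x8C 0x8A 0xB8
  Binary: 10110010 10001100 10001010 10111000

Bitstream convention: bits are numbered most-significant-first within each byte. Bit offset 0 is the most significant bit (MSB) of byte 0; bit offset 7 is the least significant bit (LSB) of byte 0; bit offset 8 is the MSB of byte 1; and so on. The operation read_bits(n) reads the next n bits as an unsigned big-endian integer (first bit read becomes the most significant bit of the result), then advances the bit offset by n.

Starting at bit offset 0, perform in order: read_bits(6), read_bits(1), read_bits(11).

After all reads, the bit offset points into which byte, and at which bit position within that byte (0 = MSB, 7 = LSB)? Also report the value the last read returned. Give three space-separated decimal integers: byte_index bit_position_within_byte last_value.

Answer: 2 2 562

Derivation:
Read 1: bits[0:6] width=6 -> value=44 (bin 101100); offset now 6 = byte 0 bit 6; 26 bits remain
Read 2: bits[6:7] width=1 -> value=1 (bin 1); offset now 7 = byte 0 bit 7; 25 bits remain
Read 3: bits[7:18] width=11 -> value=562 (bin 01000110010); offset now 18 = byte 2 bit 2; 14 bits remain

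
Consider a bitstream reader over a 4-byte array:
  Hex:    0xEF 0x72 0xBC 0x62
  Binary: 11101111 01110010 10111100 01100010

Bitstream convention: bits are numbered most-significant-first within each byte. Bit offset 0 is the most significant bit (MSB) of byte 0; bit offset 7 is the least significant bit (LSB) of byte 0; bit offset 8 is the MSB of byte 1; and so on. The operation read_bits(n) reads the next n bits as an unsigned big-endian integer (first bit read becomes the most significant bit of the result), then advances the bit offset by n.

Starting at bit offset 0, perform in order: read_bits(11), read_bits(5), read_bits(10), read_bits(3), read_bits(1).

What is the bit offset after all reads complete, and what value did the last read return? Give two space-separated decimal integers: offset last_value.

Read 1: bits[0:11] width=11 -> value=1915 (bin 11101111011); offset now 11 = byte 1 bit 3; 21 bits remain
Read 2: bits[11:16] width=5 -> value=18 (bin 10010); offset now 16 = byte 2 bit 0; 16 bits remain
Read 3: bits[16:26] width=10 -> value=753 (bin 1011110001); offset now 26 = byte 3 bit 2; 6 bits remain
Read 4: bits[26:29] width=3 -> value=4 (bin 100); offset now 29 = byte 3 bit 5; 3 bits remain
Read 5: bits[29:30] width=1 -> value=0 (bin 0); offset now 30 = byte 3 bit 6; 2 bits remain

Answer: 30 0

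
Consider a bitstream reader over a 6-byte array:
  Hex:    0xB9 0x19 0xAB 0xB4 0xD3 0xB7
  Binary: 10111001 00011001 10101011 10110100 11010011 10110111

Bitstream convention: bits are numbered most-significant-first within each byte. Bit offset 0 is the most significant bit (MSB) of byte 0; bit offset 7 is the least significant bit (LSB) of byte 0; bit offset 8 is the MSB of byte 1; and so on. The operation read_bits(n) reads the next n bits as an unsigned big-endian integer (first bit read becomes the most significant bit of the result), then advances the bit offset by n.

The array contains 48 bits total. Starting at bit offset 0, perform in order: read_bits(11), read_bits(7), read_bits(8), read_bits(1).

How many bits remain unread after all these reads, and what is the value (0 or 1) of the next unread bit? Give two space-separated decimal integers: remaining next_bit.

Answer: 21 1

Derivation:
Read 1: bits[0:11] width=11 -> value=1480 (bin 10111001000); offset now 11 = byte 1 bit 3; 37 bits remain
Read 2: bits[11:18] width=7 -> value=102 (bin 1100110); offset now 18 = byte 2 bit 2; 30 bits remain
Read 3: bits[18:26] width=8 -> value=174 (bin 10101110); offset now 26 = byte 3 bit 2; 22 bits remain
Read 4: bits[26:27] width=1 -> value=1 (bin 1); offset now 27 = byte 3 bit 3; 21 bits remain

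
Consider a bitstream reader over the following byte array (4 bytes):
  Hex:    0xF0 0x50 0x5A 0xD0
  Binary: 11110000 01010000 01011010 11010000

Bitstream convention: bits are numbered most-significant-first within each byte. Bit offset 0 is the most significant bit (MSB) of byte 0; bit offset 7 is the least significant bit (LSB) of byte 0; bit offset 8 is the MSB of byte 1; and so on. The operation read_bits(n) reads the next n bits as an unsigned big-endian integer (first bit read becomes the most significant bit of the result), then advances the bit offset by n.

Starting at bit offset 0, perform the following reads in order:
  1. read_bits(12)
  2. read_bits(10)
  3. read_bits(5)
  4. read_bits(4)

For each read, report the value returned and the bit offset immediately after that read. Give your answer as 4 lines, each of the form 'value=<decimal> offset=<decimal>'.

Answer: value=3845 offset=12
value=22 offset=22
value=22 offset=27
value=8 offset=31

Derivation:
Read 1: bits[0:12] width=12 -> value=3845 (bin 111100000101); offset now 12 = byte 1 bit 4; 20 bits remain
Read 2: bits[12:22] width=10 -> value=22 (bin 0000010110); offset now 22 = byte 2 bit 6; 10 bits remain
Read 3: bits[22:27] width=5 -> value=22 (bin 10110); offset now 27 = byte 3 bit 3; 5 bits remain
Read 4: bits[27:31] width=4 -> value=8 (bin 1000); offset now 31 = byte 3 bit 7; 1 bits remain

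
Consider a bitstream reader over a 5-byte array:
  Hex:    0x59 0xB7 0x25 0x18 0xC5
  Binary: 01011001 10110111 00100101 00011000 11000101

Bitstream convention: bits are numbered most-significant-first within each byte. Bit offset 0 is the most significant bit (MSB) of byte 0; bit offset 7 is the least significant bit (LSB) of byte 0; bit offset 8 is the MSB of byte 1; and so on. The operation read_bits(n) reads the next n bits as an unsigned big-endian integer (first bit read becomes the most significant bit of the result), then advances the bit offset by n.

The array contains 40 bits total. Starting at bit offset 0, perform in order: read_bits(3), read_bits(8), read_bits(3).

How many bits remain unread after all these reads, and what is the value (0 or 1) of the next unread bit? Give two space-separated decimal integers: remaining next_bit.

Answer: 26 1

Derivation:
Read 1: bits[0:3] width=3 -> value=2 (bin 010); offset now 3 = byte 0 bit 3; 37 bits remain
Read 2: bits[3:11] width=8 -> value=205 (bin 11001101); offset now 11 = byte 1 bit 3; 29 bits remain
Read 3: bits[11:14] width=3 -> value=5 (bin 101); offset now 14 = byte 1 bit 6; 26 bits remain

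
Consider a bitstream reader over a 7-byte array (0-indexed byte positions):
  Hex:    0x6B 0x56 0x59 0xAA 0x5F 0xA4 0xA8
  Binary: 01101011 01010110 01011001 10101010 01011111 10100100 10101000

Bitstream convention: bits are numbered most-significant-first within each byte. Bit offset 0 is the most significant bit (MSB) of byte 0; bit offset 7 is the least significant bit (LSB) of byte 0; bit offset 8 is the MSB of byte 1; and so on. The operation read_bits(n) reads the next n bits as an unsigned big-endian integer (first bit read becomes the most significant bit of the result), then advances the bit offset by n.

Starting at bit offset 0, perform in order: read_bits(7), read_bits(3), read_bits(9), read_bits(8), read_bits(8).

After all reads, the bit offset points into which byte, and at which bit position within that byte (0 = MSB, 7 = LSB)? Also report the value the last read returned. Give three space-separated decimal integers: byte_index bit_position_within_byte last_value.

Read 1: bits[0:7] width=7 -> value=53 (bin 0110101); offset now 7 = byte 0 bit 7; 49 bits remain
Read 2: bits[7:10] width=3 -> value=5 (bin 101); offset now 10 = byte 1 bit 2; 46 bits remain
Read 3: bits[10:19] width=9 -> value=178 (bin 010110010); offset now 19 = byte 2 bit 3; 37 bits remain
Read 4: bits[19:27] width=8 -> value=205 (bin 11001101); offset now 27 = byte 3 bit 3; 29 bits remain
Read 5: bits[27:35] width=8 -> value=82 (bin 01010010); offset now 35 = byte 4 bit 3; 21 bits remain

Answer: 4 3 82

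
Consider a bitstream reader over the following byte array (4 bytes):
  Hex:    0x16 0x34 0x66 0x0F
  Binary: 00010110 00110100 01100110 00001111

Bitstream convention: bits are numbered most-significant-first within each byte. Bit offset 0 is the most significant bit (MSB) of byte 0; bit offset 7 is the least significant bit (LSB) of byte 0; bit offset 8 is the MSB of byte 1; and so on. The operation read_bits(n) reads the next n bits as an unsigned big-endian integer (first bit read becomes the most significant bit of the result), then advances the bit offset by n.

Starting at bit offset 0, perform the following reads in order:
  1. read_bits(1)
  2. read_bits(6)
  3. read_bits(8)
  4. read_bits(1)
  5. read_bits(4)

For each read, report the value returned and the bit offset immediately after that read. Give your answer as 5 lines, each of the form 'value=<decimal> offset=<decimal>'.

Read 1: bits[0:1] width=1 -> value=0 (bin 0); offset now 1 = byte 0 bit 1; 31 bits remain
Read 2: bits[1:7] width=6 -> value=11 (bin 001011); offset now 7 = byte 0 bit 7; 25 bits remain
Read 3: bits[7:15] width=8 -> value=26 (bin 00011010); offset now 15 = byte 1 bit 7; 17 bits remain
Read 4: bits[15:16] width=1 -> value=0 (bin 0); offset now 16 = byte 2 bit 0; 16 bits remain
Read 5: bits[16:20] width=4 -> value=6 (bin 0110); offset now 20 = byte 2 bit 4; 12 bits remain

Answer: value=0 offset=1
value=11 offset=7
value=26 offset=15
value=0 offset=16
value=6 offset=20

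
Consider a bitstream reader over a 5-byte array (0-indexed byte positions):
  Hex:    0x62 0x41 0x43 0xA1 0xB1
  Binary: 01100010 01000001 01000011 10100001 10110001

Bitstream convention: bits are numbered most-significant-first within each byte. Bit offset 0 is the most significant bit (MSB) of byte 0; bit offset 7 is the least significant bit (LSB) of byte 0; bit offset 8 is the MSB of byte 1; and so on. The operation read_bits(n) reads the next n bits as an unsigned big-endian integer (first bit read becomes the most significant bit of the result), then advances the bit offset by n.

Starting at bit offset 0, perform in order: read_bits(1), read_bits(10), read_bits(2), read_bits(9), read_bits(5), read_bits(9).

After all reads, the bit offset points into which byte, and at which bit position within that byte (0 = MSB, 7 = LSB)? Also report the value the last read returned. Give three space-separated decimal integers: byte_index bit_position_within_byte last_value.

Answer: 4 4 27

Derivation:
Read 1: bits[0:1] width=1 -> value=0 (bin 0); offset now 1 = byte 0 bit 1; 39 bits remain
Read 2: bits[1:11] width=10 -> value=786 (bin 1100010010); offset now 11 = byte 1 bit 3; 29 bits remain
Read 3: bits[11:13] width=2 -> value=0 (bin 00); offset now 13 = byte 1 bit 5; 27 bits remain
Read 4: bits[13:22] width=9 -> value=80 (bin 001010000); offset now 22 = byte 2 bit 6; 18 bits remain
Read 5: bits[22:27] width=5 -> value=29 (bin 11101); offset now 27 = byte 3 bit 3; 13 bits remain
Read 6: bits[27:36] width=9 -> value=27 (bin 000011011); offset now 36 = byte 4 bit 4; 4 bits remain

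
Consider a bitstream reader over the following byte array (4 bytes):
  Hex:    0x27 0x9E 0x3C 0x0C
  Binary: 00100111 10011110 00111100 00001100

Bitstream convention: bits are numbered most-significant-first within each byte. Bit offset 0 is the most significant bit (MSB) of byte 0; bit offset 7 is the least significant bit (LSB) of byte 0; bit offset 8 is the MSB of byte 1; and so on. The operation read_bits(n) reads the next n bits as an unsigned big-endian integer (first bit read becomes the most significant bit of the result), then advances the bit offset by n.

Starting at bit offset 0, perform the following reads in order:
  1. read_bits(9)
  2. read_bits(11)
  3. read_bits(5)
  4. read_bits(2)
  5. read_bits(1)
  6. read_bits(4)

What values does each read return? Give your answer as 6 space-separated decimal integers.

Read 1: bits[0:9] width=9 -> value=79 (bin 001001111); offset now 9 = byte 1 bit 1; 23 bits remain
Read 2: bits[9:20] width=11 -> value=483 (bin 00111100011); offset now 20 = byte 2 bit 4; 12 bits remain
Read 3: bits[20:25] width=5 -> value=24 (bin 11000); offset now 25 = byte 3 bit 1; 7 bits remain
Read 4: bits[25:27] width=2 -> value=0 (bin 00); offset now 27 = byte 3 bit 3; 5 bits remain
Read 5: bits[27:28] width=1 -> value=0 (bin 0); offset now 28 = byte 3 bit 4; 4 bits remain
Read 6: bits[28:32] width=4 -> value=12 (bin 1100); offset now 32 = byte 4 bit 0; 0 bits remain

Answer: 79 483 24 0 0 12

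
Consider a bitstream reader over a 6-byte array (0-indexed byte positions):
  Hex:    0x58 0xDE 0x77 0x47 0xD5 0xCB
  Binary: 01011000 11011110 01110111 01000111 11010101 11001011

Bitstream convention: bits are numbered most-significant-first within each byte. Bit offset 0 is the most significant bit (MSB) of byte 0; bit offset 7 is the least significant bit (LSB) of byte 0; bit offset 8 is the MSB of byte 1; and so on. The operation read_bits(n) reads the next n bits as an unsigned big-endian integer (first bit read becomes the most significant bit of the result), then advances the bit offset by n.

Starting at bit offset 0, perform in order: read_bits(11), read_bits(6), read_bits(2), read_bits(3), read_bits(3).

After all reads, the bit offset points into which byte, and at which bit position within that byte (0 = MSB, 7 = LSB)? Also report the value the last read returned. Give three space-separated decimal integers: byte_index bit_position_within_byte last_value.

Read 1: bits[0:11] width=11 -> value=710 (bin 01011000110); offset now 11 = byte 1 bit 3; 37 bits remain
Read 2: bits[11:17] width=6 -> value=60 (bin 111100); offset now 17 = byte 2 bit 1; 31 bits remain
Read 3: bits[17:19] width=2 -> value=3 (bin 11); offset now 19 = byte 2 bit 3; 29 bits remain
Read 4: bits[19:22] width=3 -> value=5 (bin 101); offset now 22 = byte 2 bit 6; 26 bits remain
Read 5: bits[22:25] width=3 -> value=6 (bin 110); offset now 25 = byte 3 bit 1; 23 bits remain

Answer: 3 1 6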